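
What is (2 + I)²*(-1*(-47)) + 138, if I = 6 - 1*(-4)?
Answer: 6906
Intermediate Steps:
I = 10 (I = 6 + 4 = 10)
(2 + I)²*(-1*(-47)) + 138 = (2 + 10)²*(-1*(-47)) + 138 = 12²*47 + 138 = 144*47 + 138 = 6768 + 138 = 6906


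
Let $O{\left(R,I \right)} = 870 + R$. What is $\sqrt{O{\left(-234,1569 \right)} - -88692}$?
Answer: $4 \sqrt{5583} \approx 298.88$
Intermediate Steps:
$\sqrt{O{\left(-234,1569 \right)} - -88692} = \sqrt{\left(870 - 234\right) - -88692} = \sqrt{636 + \left(-830206 + 918898\right)} = \sqrt{636 + 88692} = \sqrt{89328} = 4 \sqrt{5583}$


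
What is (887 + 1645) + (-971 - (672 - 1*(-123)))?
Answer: 766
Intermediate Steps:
(887 + 1645) + (-971 - (672 - 1*(-123))) = 2532 + (-971 - (672 + 123)) = 2532 + (-971 - 1*795) = 2532 + (-971 - 795) = 2532 - 1766 = 766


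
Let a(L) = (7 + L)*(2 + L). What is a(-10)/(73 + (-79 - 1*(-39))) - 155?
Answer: -1697/11 ≈ -154.27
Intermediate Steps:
a(L) = (2 + L)*(7 + L)
a(-10)/(73 + (-79 - 1*(-39))) - 155 = (14 + (-10)² + 9*(-10))/(73 + (-79 - 1*(-39))) - 155 = (14 + 100 - 90)/(73 + (-79 + 39)) - 155 = 24/(73 - 40) - 155 = 24/33 - 155 = 24*(1/33) - 155 = 8/11 - 155 = -1697/11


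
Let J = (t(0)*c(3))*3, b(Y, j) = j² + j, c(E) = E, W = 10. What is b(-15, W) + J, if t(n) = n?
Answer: 110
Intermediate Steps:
b(Y, j) = j + j²
J = 0 (J = (0*3)*3 = 0*3 = 0)
b(-15, W) + J = 10*(1 + 10) + 0 = 10*11 + 0 = 110 + 0 = 110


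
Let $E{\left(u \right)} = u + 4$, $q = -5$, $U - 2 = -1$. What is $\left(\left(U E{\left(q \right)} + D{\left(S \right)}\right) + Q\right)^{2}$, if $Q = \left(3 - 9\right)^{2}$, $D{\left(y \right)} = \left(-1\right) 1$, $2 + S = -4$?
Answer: $1156$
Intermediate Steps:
$U = 1$ ($U = 2 - 1 = 1$)
$S = -6$ ($S = -2 - 4 = -6$)
$D{\left(y \right)} = -1$
$Q = 36$ ($Q = \left(-6\right)^{2} = 36$)
$E{\left(u \right)} = 4 + u$
$\left(\left(U E{\left(q \right)} + D{\left(S \right)}\right) + Q\right)^{2} = \left(\left(1 \left(4 - 5\right) - 1\right) + 36\right)^{2} = \left(\left(1 \left(-1\right) - 1\right) + 36\right)^{2} = \left(\left(-1 - 1\right) + 36\right)^{2} = \left(-2 + 36\right)^{2} = 34^{2} = 1156$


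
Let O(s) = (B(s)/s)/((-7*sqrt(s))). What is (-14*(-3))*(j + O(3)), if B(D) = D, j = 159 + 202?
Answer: 15162 - 2*sqrt(3) ≈ 15159.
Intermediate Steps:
j = 361
O(s) = -1/(7*sqrt(s)) (O(s) = (s/s)/((-7*sqrt(s))) = 1*(-1/(7*sqrt(s))) = -1/(7*sqrt(s)))
(-14*(-3))*(j + O(3)) = (-14*(-3))*(361 - sqrt(3)/21) = 42*(361 - sqrt(3)/21) = 15162 - 2*sqrt(3)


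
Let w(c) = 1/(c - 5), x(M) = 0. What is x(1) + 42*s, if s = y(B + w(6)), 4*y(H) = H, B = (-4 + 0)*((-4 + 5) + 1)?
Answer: -147/2 ≈ -73.500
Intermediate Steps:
w(c) = 1/(-5 + c)
B = -8 (B = -4*(1 + 1) = -4*2 = -8)
y(H) = H/4
s = -7/4 (s = (-8 + 1/(-5 + 6))/4 = (-8 + 1/1)/4 = (-8 + 1)/4 = (1/4)*(-7) = -7/4 ≈ -1.7500)
x(1) + 42*s = 0 + 42*(-7/4) = 0 - 147/2 = -147/2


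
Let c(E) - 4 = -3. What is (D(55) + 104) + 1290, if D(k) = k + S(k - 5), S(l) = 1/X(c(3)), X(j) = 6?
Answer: 8695/6 ≈ 1449.2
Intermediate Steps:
c(E) = 1 (c(E) = 4 - 3 = 1)
S(l) = ⅙ (S(l) = 1/6 = ⅙)
D(k) = ⅙ + k (D(k) = k + ⅙ = ⅙ + k)
(D(55) + 104) + 1290 = ((⅙ + 55) + 104) + 1290 = (331/6 + 104) + 1290 = 955/6 + 1290 = 8695/6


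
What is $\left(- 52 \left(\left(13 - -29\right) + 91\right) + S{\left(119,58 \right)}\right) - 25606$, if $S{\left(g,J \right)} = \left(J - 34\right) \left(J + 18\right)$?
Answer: $-30698$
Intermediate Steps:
$S{\left(g,J \right)} = \left(-34 + J\right) \left(18 + J\right)$
$\left(- 52 \left(\left(13 - -29\right) + 91\right) + S{\left(119,58 \right)}\right) - 25606 = \left(- 52 \left(\left(13 - -29\right) + 91\right) - \left(1540 - 3364\right)\right) - 25606 = \left(- 52 \left(\left(13 + 29\right) + 91\right) - -1824\right) - 25606 = \left(- 52 \left(42 + 91\right) + 1824\right) - 25606 = \left(\left(-52\right) 133 + 1824\right) - 25606 = \left(-6916 + 1824\right) - 25606 = -5092 - 25606 = -30698$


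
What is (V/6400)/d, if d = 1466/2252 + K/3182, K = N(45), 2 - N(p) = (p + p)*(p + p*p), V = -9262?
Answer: 4148139523/165951313600 ≈ 0.024996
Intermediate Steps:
N(p) = 2 - 2*p*(p + p²) (N(p) = 2 - (p + p)*(p + p*p) = 2 - 2*p*(p + p²))
K = -186298 (K = 2 - 2*45² - 2*45³ = 2 - 2*2025 - 2*91125 = 2 - 4050 - 182250 = -186298)
d = -103719571/1791466 (d = 1466/2252 - 186298/3182 = 1466*(1/2252) - 186298*1/3182 = 733/1126 - 93149/1591 = -103719571/1791466 ≈ -57.896)
(V/6400)/d = (-9262/6400)/(-103719571/1791466) = -9262*1/6400*(-1791466/103719571) = -4631/3200*(-1791466/103719571) = 4148139523/165951313600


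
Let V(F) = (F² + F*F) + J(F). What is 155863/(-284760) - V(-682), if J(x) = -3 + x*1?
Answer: -264702515743/284760 ≈ -9.2956e+5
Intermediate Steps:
J(x) = -3 + x
V(F) = -3 + F + 2*F² (V(F) = (F² + F*F) + (-3 + F) = (F² + F²) + (-3 + F) = 2*F² + (-3 + F) = -3 + F + 2*F²)
155863/(-284760) - V(-682) = 155863/(-284760) - (-3 - 682 + 2*(-682)²) = 155863*(-1/284760) - (-3 - 682 + 2*465124) = -155863/284760 - (-3 - 682 + 930248) = -155863/284760 - 1*929563 = -155863/284760 - 929563 = -264702515743/284760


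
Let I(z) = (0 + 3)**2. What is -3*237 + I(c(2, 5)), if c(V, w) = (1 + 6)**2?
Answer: -702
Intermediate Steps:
c(V, w) = 49 (c(V, w) = 7**2 = 49)
I(z) = 9 (I(z) = 3**2 = 9)
-3*237 + I(c(2, 5)) = -3*237 + 9 = -711 + 9 = -702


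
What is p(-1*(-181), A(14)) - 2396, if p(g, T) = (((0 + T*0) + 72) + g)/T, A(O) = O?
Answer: -33291/14 ≈ -2377.9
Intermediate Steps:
p(g, T) = (72 + g)/T (p(g, T) = (((0 + 0) + 72) + g)/T = ((0 + 72) + g)/T = (72 + g)/T)
p(-1*(-181), A(14)) - 2396 = (72 - 1*(-181))/14 - 2396 = (72 + 181)/14 - 2396 = (1/14)*253 - 2396 = 253/14 - 2396 = -33291/14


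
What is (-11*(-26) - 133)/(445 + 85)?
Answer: 153/530 ≈ 0.28868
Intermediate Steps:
(-11*(-26) - 133)/(445 + 85) = (286 - 133)/530 = 153*(1/530) = 153/530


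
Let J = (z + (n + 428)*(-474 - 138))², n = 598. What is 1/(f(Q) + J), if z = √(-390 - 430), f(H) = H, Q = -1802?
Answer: I/(114*(22032*√205 + 3458539273*I)) ≈ 2.5363e-12 + 2.3133e-16*I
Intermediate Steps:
z = 2*I*√205 (z = √(-820) = 2*I*√205 ≈ 28.636*I)
J = (-627912 + 2*I*√205)² (J = (2*I*√205 + (598 + 428)*(-474 - 138))² = (2*I*√205 + 1026*(-612))² = (2*I*√205 - 627912)² = (-627912 + 2*I*√205)² ≈ 3.9427e+11 - 3.6e+7*I)
1/(f(Q) + J) = 1/(-1802 + (394273478924 - 2511648*I*√205)) = 1/(394273477122 - 2511648*I*√205)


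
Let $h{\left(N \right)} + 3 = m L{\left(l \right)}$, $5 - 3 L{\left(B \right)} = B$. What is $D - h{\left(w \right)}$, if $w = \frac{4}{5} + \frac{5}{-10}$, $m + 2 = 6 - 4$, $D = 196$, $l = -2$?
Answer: $199$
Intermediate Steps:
$L{\left(B \right)} = \frac{5}{3} - \frac{B}{3}$
$m = 0$ ($m = -2 + \left(6 - 4\right) = -2 + 2 = 0$)
$w = \frac{3}{10}$ ($w = 4 \cdot \frac{1}{5} + 5 \left(- \frac{1}{10}\right) = \frac{4}{5} - \frac{1}{2} = \frac{3}{10} \approx 0.3$)
$h{\left(N \right)} = -3$ ($h{\left(N \right)} = -3 + 0 \left(\frac{5}{3} - - \frac{2}{3}\right) = -3 + 0 \left(\frac{5}{3} + \frac{2}{3}\right) = -3 + 0 \cdot \frac{7}{3} = -3 + 0 = -3$)
$D - h{\left(w \right)} = 196 - -3 = 196 + 3 = 199$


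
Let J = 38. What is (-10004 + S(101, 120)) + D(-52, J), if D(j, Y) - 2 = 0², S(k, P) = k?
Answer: -9901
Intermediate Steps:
D(j, Y) = 2 (D(j, Y) = 2 + 0² = 2 + 0 = 2)
(-10004 + S(101, 120)) + D(-52, J) = (-10004 + 101) + 2 = -9903 + 2 = -9901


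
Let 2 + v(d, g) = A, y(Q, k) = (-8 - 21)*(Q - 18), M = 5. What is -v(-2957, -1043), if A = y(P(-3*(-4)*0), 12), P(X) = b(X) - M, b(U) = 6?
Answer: -491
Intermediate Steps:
P(X) = 1 (P(X) = 6 - 1*5 = 6 - 5 = 1)
y(Q, k) = 522 - 29*Q (y(Q, k) = -29*(-18 + Q) = 522 - 29*Q)
A = 493 (A = 522 - 29*1 = 522 - 29 = 493)
v(d, g) = 491 (v(d, g) = -2 + 493 = 491)
-v(-2957, -1043) = -1*491 = -491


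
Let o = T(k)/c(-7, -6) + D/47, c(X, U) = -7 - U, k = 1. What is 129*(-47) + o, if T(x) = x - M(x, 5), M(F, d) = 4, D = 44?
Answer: -284776/47 ≈ -6059.1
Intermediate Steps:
T(x) = -4 + x (T(x) = x - 1*4 = x - 4 = -4 + x)
o = 185/47 (o = (-4 + 1)/(-7 - 1*(-6)) + 44/47 = -3/(-7 + 6) + 44*(1/47) = -3/(-1) + 44/47 = -3*(-1) + 44/47 = 3 + 44/47 = 185/47 ≈ 3.9362)
129*(-47) + o = 129*(-47) + 185/47 = -6063 + 185/47 = -284776/47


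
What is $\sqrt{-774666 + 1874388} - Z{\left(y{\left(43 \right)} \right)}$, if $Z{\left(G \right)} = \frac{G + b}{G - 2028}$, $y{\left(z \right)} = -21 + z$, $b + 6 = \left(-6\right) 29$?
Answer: $- \frac{79}{1003} + \sqrt{1099722} \approx 1048.6$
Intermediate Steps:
$b = -180$ ($b = -6 - 174 = -180$)
$Z{\left(G \right)} = \frac{-180 + G}{-2028 + G}$ ($Z{\left(G \right)} = \frac{G - 180}{G - 2028} = \frac{-180 + G}{-2028 + G}$)
$\sqrt{-774666 + 1874388} - Z{\left(y{\left(43 \right)} \right)} = \sqrt{-774666 + 1874388} - \frac{-180 + \left(-21 + 43\right)}{-2028 + \left(-21 + 43\right)} = \sqrt{1099722} - \frac{-180 + 22}{-2028 + 22} = \sqrt{1099722} - \frac{1}{-2006} \left(-158\right) = \sqrt{1099722} - \left(- \frac{1}{2006}\right) \left(-158\right) = \sqrt{1099722} - \frac{79}{1003} = - \frac{79}{1003} + \sqrt{1099722}$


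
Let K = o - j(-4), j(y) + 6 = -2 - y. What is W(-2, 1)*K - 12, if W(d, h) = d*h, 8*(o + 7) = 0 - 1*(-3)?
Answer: -27/4 ≈ -6.7500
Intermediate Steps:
j(y) = -8 - y (j(y) = -6 + (-2 - y) = -8 - y)
o = -53/8 (o = -7 + (0 - 1*(-3))/8 = -7 + (0 + 3)/8 = -7 + (⅛)*3 = -7 + 3/8 = -53/8 ≈ -6.6250)
K = -21/8 (K = -53/8 - (-8 - 1*(-4)) = -53/8 - (-8 + 4) = -53/8 - 1*(-4) = -53/8 + 4 = -21/8 ≈ -2.6250)
W(-2, 1)*K - 12 = -2*1*(-21/8) - 12 = -2*(-21/8) - 12 = 21/4 - 12 = -27/4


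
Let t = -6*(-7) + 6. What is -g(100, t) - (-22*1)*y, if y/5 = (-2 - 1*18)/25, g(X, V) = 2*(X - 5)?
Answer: -278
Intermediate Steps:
t = 48 (t = 42 + 6 = 48)
g(X, V) = -10 + 2*X (g(X, V) = 2*(-5 + X) = -10 + 2*X)
y = -4 (y = 5*((-2 - 1*18)/25) = 5*((-2 - 18)*(1/25)) = 5*(-20*1/25) = 5*(-⅘) = -4)
-g(100, t) - (-22*1)*y = -(-10 + 2*100) - (-22*1)*(-4) = -(-10 + 200) - (-22)*(-4) = -1*190 - 1*88 = -190 - 88 = -278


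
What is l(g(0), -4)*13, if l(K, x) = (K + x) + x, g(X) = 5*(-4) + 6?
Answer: -286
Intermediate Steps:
g(X) = -14 (g(X) = -20 + 6 = -14)
l(K, x) = K + 2*x
l(g(0), -4)*13 = (-14 + 2*(-4))*13 = (-14 - 8)*13 = -22*13 = -286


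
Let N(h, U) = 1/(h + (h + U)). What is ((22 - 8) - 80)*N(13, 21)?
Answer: -66/47 ≈ -1.4043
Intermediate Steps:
N(h, U) = 1/(U + 2*h) (N(h, U) = 1/(h + (U + h)) = 1/(U + 2*h))
((22 - 8) - 80)*N(13, 21) = ((22 - 8) - 80)/(21 + 2*13) = (14 - 80)/(21 + 26) = -66/47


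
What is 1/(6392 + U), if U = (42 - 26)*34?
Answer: 1/6936 ≈ 0.00014418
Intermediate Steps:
U = 544 (U = 16*34 = 544)
1/(6392 + U) = 1/(6392 + 544) = 1/6936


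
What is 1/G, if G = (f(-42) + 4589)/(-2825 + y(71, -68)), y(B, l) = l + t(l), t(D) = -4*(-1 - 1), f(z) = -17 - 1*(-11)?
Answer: -2885/4583 ≈ -0.62950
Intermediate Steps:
f(z) = -6 (f(z) = -17 + 11 = -6)
t(D) = 8 (t(D) = -4*(-2) = 8)
y(B, l) = 8 + l (y(B, l) = l + 8 = 8 + l)
G = -4583/2885 (G = (-6 + 4589)/(-2825 + (8 - 68)) = 4583/(-2825 - 60) = 4583/(-2885) = 4583*(-1/2885) = -4583/2885 ≈ -1.5886)
1/G = 1/(-4583/2885) = -2885/4583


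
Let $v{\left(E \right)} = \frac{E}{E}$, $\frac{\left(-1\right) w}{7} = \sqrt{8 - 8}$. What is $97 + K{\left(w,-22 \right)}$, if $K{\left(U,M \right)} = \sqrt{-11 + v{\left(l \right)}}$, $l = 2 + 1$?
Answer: $97 + i \sqrt{10} \approx 97.0 + 3.1623 i$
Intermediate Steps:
$l = 3$
$w = 0$ ($w = - 7 \sqrt{8 - 8} = - 7 \sqrt{0} = \left(-7\right) 0 = 0$)
$v{\left(E \right)} = 1$
$K{\left(U,M \right)} = i \sqrt{10}$ ($K{\left(U,M \right)} = \sqrt{-11 + 1} = \sqrt{-10} = i \sqrt{10}$)
$97 + K{\left(w,-22 \right)} = 97 + i \sqrt{10}$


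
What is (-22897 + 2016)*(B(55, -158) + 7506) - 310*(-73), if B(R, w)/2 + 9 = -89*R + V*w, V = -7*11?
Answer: -459985800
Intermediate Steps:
V = -77
B(R, w) = -18 - 178*R - 154*w (B(R, w) = -18 + 2*(-89*R - 77*w) = -18 + (-178*R - 154*w) = -18 - 178*R - 154*w)
(-22897 + 2016)*(B(55, -158) + 7506) - 310*(-73) = (-22897 + 2016)*((-18 - 178*55 - 154*(-158)) + 7506) - 310*(-73) = -20881*((-18 - 9790 + 24332) + 7506) + 22630 = -20881*(14524 + 7506) + 22630 = -20881*22030 + 22630 = -460008430 + 22630 = -459985800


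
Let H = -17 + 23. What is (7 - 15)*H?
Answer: -48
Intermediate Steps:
H = 6
(7 - 15)*H = (7 - 15)*6 = -8*6 = -48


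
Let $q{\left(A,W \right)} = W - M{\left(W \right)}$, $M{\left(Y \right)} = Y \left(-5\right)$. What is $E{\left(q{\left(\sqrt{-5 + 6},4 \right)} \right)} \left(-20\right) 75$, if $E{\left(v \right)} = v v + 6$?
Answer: $-873000$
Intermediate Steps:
$M{\left(Y \right)} = - 5 Y$
$q{\left(A,W \right)} = 6 W$ ($q{\left(A,W \right)} = W - - 5 W = W + 5 W = 6 W$)
$E{\left(v \right)} = 6 + v^{2}$ ($E{\left(v \right)} = v^{2} + 6 = 6 + v^{2}$)
$E{\left(q{\left(\sqrt{-5 + 6},4 \right)} \right)} \left(-20\right) 75 = \left(6 + \left(6 \cdot 4\right)^{2}\right) \left(-20\right) 75 = \left(6 + 24^{2}\right) \left(-20\right) 75 = \left(6 + 576\right) \left(-20\right) 75 = 582 \left(-20\right) 75 = \left(-11640\right) 75 = -873000$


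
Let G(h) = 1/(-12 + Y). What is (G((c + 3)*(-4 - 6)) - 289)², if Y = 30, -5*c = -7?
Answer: 27050401/324 ≈ 83489.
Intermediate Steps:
c = 7/5 (c = -⅕*(-7) = 7/5 ≈ 1.4000)
G(h) = 1/18 (G(h) = 1/(-12 + 30) = 1/18)
(G((c + 3)*(-4 - 6)) - 289)² = (1/18 - 289)² = (-5201/18)² = 27050401/324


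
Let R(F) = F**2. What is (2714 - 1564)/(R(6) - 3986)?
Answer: -23/79 ≈ -0.29114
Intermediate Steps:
(2714 - 1564)/(R(6) - 3986) = (2714 - 1564)/(6**2 - 3986) = 1150/(36 - 3986) = 1150/(-3950) = 1150*(-1/3950) = -23/79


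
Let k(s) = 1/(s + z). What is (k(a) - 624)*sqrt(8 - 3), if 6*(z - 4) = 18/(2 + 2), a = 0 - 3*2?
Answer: -3124*sqrt(5)/5 ≈ -1397.1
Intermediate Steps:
a = -6 (a = 0 - 6 = -6)
z = 19/4 (z = 4 + (18/(2 + 2))/6 = 4 + (18/4)/6 = 4 + (18*(1/4))/6 = 4 + (1/6)*(9/2) = 4 + 3/4 = 19/4 ≈ 4.7500)
k(s) = 1/(19/4 + s) (k(s) = 1/(s + 19/4) = 1/(19/4 + s))
(k(a) - 624)*sqrt(8 - 3) = (4/(19 + 4*(-6)) - 624)*sqrt(8 - 3) = (4/(19 - 24) - 624)*sqrt(5) = (4/(-5) - 624)*sqrt(5) = (4*(-1/5) - 624)*sqrt(5) = (-4/5 - 624)*sqrt(5) = -3124*sqrt(5)/5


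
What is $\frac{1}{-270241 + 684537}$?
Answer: $\frac{1}{414296} \approx 2.4137 \cdot 10^{-6}$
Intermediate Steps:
$\frac{1}{-270241 + 684537} = \frac{1}{414296}$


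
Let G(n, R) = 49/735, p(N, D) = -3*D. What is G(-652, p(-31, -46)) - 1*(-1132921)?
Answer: 16993816/15 ≈ 1.1329e+6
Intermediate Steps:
G(n, R) = 1/15 (G(n, R) = 49*(1/735) = 1/15)
G(-652, p(-31, -46)) - 1*(-1132921) = 1/15 - 1*(-1132921) = 1/15 + 1132921 = 16993816/15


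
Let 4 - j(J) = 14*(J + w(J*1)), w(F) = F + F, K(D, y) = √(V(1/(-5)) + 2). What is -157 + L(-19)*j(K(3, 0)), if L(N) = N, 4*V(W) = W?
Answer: -233 + 399*√195/5 ≈ 881.35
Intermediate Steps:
V(W) = W/4
K(D, y) = √195/10 (K(D, y) = √((¼)/(-5) + 2) = √((¼)*(-⅕) + 2) = √(-1/20 + 2) = √(39/20) = √195/10)
w(F) = 2*F
j(J) = 4 - 42*J (j(J) = 4 - 14*(J + 2*(J*1)) = 4 - 14*(J + 2*J) = 4 - 14*3*J = 4 - 42*J)
-157 + L(-19)*j(K(3, 0)) = -157 - 19*(4 - 21*√195/5) = -157 + (-76 + 399*√195/5) = -233 + 399*√195/5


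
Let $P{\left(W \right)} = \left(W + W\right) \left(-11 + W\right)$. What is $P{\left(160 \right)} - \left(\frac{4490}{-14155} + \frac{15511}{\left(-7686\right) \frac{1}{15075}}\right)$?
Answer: $\frac{188827461887}{2417674} \approx 78103.0$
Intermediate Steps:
$P{\left(W \right)} = 2 W \left(-11 + W\right)$
$P{\left(160 \right)} - \left(\frac{4490}{-14155} + \frac{15511}{\left(-7686\right) \frac{1}{15075}}\right) = 2 \cdot 160 \left(-11 + 160\right) - \left(\frac{4490}{-14155} + \frac{15511}{\left(-7686\right) \frac{1}{15075}}\right) = 2 \cdot 160 \cdot 149 - \left(4490 \left(- \frac{1}{14155}\right) + \frac{15511}{\left(-7686\right) \frac{1}{15075}}\right) = 47680 - \left(- \frac{898}{2831} + \frac{15511}{- \frac{854}{1675}}\right) = 47680 - \left(- \frac{898}{2831} + 15511 \left(- \frac{1675}{854}\right)\right) = 47680 - \left(- \frac{898}{2831} - \frac{25980925}{854}\right) = 47680 - - \frac{73552765567}{2417674} = 47680 + \frac{73552765567}{2417674} = \frac{188827461887}{2417674}$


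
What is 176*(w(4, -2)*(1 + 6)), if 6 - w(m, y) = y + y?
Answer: 12320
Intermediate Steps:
w(m, y) = 6 - 2*y (w(m, y) = 6 - (y + y) = 6 - 2*y)
176*(w(4, -2)*(1 + 6)) = 176*((6 - 2*(-2))*(1 + 6)) = 176*((6 + 4)*7) = 176*(10*7) = 176*70 = 12320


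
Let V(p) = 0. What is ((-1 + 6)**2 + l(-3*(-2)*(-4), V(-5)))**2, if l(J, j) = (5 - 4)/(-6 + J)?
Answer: 561001/900 ≈ 623.33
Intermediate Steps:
l(J, j) = 1/(-6 + J)
((-1 + 6)**2 + l(-3*(-2)*(-4), V(-5)))**2 = ((-1 + 6)**2 + 1/(-6 - 3*(-2)*(-4)))**2 = (5**2 + 1/(-6 + 6*(-4)))**2 = (25 + 1/(-6 - 24))**2 = (25 + 1/(-30))**2 = (25 - 1/30)**2 = (749/30)**2 = 561001/900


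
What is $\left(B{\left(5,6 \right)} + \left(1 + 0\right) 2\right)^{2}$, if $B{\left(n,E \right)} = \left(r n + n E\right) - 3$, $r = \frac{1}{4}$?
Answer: $\frac{14641}{16} \approx 915.06$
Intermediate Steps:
$r = \frac{1}{4} \approx 0.25$
$B{\left(n,E \right)} = -3 + \frac{n}{4} + E n$ ($B{\left(n,E \right)} = \left(\frac{n}{4} + n E\right) - 3 = \left(\frac{n}{4} + E n\right) - 3 = -3 + \frac{n}{4} + E n$)
$\left(B{\left(5,6 \right)} + \left(1 + 0\right) 2\right)^{2} = \left(\left(-3 + \frac{1}{4} \cdot 5 + 6 \cdot 5\right) + \left(1 + 0\right) 2\right)^{2} = \left(\left(-3 + \frac{5}{4} + 30\right) + 1 \cdot 2\right)^{2} = \left(\frac{113}{4} + 2\right)^{2} = \left(\frac{121}{4}\right)^{2} = \frac{14641}{16}$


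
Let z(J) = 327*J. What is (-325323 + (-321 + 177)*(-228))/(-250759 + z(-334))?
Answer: 292491/359977 ≈ 0.81253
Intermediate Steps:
(-325323 + (-321 + 177)*(-228))/(-250759 + z(-334)) = (-325323 + (-321 + 177)*(-228))/(-250759 + 327*(-334)) = (-325323 - 144*(-228))/(-250759 - 109218) = (-325323 + 32832)/(-359977) = -292491*(-1/359977) = 292491/359977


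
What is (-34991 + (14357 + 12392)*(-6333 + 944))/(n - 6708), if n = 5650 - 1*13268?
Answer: 72092676/7163 ≈ 10065.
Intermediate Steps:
n = -7618 (n = 5650 - 13268 = -7618)
(-34991 + (14357 + 12392)*(-6333 + 944))/(n - 6708) = (-34991 + (14357 + 12392)*(-6333 + 944))/(-7618 - 6708) = (-34991 + 26749*(-5389))/(-14326) = (-34991 - 144150361)*(-1/14326) = -144185352*(-1/14326) = 72092676/7163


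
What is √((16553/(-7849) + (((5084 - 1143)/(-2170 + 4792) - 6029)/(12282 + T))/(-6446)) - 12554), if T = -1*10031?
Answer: I*√279911469546697790633283811361145/149307910227894 ≈ 112.05*I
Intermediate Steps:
T = -10031
√((16553/(-7849) + (((5084 - 1143)/(-2170 + 4792) - 6029)/(12282 + T))/(-6446)) - 12554) = √((16553/(-7849) + (((5084 - 1143)/(-2170 + 4792) - 6029)/(12282 - 10031))/(-6446)) - 12554) = √((16553*(-1/7849) + ((3941/2622 - 6029)/2251)*(-1/6446)) - 12554) = √((-16553/7849 + ((3941*(1/2622) - 6029)*(1/2251))*(-1/6446)) - 12554) = √((-16553/7849 + ((3941/2622 - 6029)*(1/2251))*(-1/6446)) - 12554) = √((-16553/7849 - 15804097/2622*1/2251*(-1/6446)) - 12554) = √((-16553/7849 - 15804097/5902122*(-1/6446)) - 12554) = √((-16553/7849 + 15804097/38045078412) - 12554) = √(-629636136596483/298615820455788 - 12554) = √(-3749452646138559035/298615820455788) = I*√279911469546697790633283811361145/149307910227894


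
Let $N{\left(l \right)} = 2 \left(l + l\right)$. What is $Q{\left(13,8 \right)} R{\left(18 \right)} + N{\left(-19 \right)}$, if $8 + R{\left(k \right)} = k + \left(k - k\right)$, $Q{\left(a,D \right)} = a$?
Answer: $54$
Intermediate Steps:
$N{\left(l \right)} = 4 l$ ($N{\left(l \right)} = 2 \cdot 2 l = 4 l$)
$R{\left(k \right)} = -8 + k$ ($R{\left(k \right)} = -8 + \left(k + \left(k - k\right)\right) = -8 + \left(k + 0\right) = -8 + k$)
$Q{\left(13,8 \right)} R{\left(18 \right)} + N{\left(-19 \right)} = 13 \left(-8 + 18\right) + 4 \left(-19\right) = 13 \cdot 10 - 76 = 130 - 76 = 54$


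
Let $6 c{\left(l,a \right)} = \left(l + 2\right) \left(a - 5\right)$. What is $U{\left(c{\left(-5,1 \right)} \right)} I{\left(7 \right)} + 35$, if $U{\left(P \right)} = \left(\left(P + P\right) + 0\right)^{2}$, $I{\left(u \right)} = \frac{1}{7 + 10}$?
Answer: $\frac{611}{17} \approx 35.941$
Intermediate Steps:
$c{\left(l,a \right)} = \frac{\left(-5 + a\right) \left(2 + l\right)}{6}$ ($c{\left(l,a \right)} = \frac{\left(l + 2\right) \left(a - 5\right)}{6} = \frac{\left(2 + l\right) \left(-5 + a\right)}{6} = \frac{\left(-5 + a\right) \left(2 + l\right)}{6}$)
$I{\left(u \right)} = \frac{1}{17}$
$U{\left(P \right)} = 4 P^{2}$ ($U{\left(P \right)} = \left(2 P + 0\right)^{2} = \left(2 P\right)^{2} = 4 P^{2}$)
$U{\left(c{\left(-5,1 \right)} \right)} I{\left(7 \right)} + 35 = 4 \left(- \frac{5}{3} - - \frac{25}{6} + \frac{1}{3} \cdot 1 + \frac{1}{6} \cdot 1 \left(-5\right)\right)^{2} \cdot \frac{1}{17} + 35 = 4 \left(- \frac{5}{3} + \frac{25}{6} + \frac{1}{3} - \frac{5}{6}\right)^{2} \cdot \frac{1}{17} + 35 = 4 \cdot 2^{2} \cdot \frac{1}{17} + 35 = 4 \cdot 4 \cdot \frac{1}{17} + 35 = 16 \cdot \frac{1}{17} + 35 = \frac{16}{17} + 35 = \frac{611}{17}$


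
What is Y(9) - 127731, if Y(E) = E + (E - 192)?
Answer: -127905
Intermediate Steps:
Y(E) = -192 + 2*E (Y(E) = E + (-192 + E) = -192 + 2*E)
Y(9) - 127731 = (-192 + 2*9) - 127731 = (-192 + 18) - 127731 = -174 - 127731 = -127905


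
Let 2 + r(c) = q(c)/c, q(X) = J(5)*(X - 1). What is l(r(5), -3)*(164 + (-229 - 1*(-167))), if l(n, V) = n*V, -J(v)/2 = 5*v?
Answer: 12852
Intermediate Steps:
J(v) = -10*v
q(X) = 50 - 50*X (q(X) = (-10*5)*(X - 1) = -50*(-1 + X) = 50 - 50*X)
r(c) = -2 + (50 - 50*c)/c
l(n, V) = V*n
l(r(5), -3)*(164 + (-229 - 1*(-167))) = (-3*(-52 + 50/5))*(164 + (-229 - 1*(-167))) = (-3*(-52 + 50*(⅕)))*(164 + (-229 + 167)) = (-3*(-52 + 10))*(164 - 62) = -3*(-42)*102 = 126*102 = 12852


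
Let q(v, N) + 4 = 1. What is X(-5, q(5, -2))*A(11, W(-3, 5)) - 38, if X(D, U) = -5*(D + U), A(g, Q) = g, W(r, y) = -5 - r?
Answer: 402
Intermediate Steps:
q(v, N) = -3 (q(v, N) = -4 + 1 = -3)
X(D, U) = -5*D - 5*U
X(-5, q(5, -2))*A(11, W(-3, 5)) - 38 = (-5*(-5) - 5*(-3))*11 - 38 = (25 + 15)*11 - 38 = 40*11 - 38 = 440 - 38 = 402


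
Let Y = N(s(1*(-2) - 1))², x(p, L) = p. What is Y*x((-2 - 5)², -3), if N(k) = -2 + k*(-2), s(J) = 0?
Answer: 196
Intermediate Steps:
N(k) = -2 - 2*k
Y = 4 (Y = (-2 - 2*0)² = (-2 + 0)² = (-2)² = 4)
Y*x((-2 - 5)², -3) = 4*(-2 - 5)² = 4*(-7)² = 4*49 = 196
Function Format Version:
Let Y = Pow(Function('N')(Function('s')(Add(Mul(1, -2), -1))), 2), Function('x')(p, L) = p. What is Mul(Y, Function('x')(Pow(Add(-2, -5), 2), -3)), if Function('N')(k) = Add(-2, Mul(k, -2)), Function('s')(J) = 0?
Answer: 196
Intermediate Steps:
Function('N')(k) = Add(-2, Mul(-2, k))
Y = 4 (Y = Pow(Add(-2, Mul(-2, 0)), 2) = Pow(Add(-2, 0), 2) = Pow(-2, 2) = 4)
Mul(Y, Function('x')(Pow(Add(-2, -5), 2), -3)) = Mul(4, Pow(Add(-2, -5), 2)) = Mul(4, Pow(-7, 2)) = Mul(4, 49) = 196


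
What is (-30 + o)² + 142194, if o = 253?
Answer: 191923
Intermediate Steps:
(-30 + o)² + 142194 = (-30 + 253)² + 142194 = 223² + 142194 = 49729 + 142194 = 191923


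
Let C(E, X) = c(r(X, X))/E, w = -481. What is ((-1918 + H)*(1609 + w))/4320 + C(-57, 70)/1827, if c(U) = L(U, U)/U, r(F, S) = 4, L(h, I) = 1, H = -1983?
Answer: -1060754071/1041390 ≈ -1018.6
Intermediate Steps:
c(U) = 1/U
C(E, X) = 1/(4*E)
((-1918 + H)*(1609 + w))/4320 + C(-57, 70)/1827 = ((-1918 - 1983)*(1609 - 481))/4320 + ((¼)/(-57))/1827 = -3901*1128*(1/4320) + ((¼)*(-1/57))*(1/1827) = -4400328*1/4320 - 1/228*1/1827 = -183347/180 - 1/416556 = -1060754071/1041390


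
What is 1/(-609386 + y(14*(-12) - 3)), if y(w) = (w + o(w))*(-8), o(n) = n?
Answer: -1/606650 ≈ -1.6484e-6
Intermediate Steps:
y(w) = -16*w (y(w) = (w + w)*(-8) = (2*w)*(-8) = -16*w)
1/(-609386 + y(14*(-12) - 3)) = 1/(-609386 - 16*(14*(-12) - 3)) = 1/(-609386 - 16*(-168 - 3)) = 1/(-609386 - 16*(-171)) = 1/(-609386 + 2736) = 1/(-606650) = -1/606650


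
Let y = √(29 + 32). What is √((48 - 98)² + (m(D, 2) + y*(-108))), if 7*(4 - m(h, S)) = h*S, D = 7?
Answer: 3*√(278 - 12*√61) ≈ 40.725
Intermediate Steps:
y = √61 ≈ 7.8102
m(h, S) = 4 - S*h/7 (m(h, S) = 4 - h*S/7 = 4 - S*h/7)
√((48 - 98)² + (m(D, 2) + y*(-108))) = √((48 - 98)² + ((4 - ⅐*2*7) + √61*(-108))) = √((-50)² + ((4 - 2) - 108*√61)) = √(2500 + (2 - 108*√61)) = √(2502 - 108*√61)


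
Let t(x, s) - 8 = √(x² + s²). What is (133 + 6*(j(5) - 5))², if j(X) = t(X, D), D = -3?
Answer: 24025 + 1812*√34 ≈ 34591.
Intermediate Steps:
t(x, s) = 8 + √(s² + x²) (t(x, s) = 8 + √(x² + s²) = 8 + √(s² + x²))
j(X) = 8 + √(9 + X²) (j(X) = 8 + √((-3)² + X²) = 8 + √(9 + X²))
(133 + 6*(j(5) - 5))² = (133 + 6*((8 + √(9 + 5²)) - 5))² = (133 + 6*((8 + √(9 + 25)) - 5))² = (133 + 6*((8 + √34) - 5))² = (133 + 6*(3 + √34))² = (133 + (18 + 6*√34))² = (151 + 6*√34)²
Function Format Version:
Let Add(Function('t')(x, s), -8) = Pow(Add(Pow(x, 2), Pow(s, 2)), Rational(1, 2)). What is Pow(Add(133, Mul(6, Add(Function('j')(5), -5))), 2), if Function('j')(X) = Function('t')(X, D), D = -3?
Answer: Add(24025, Mul(1812, Pow(34, Rational(1, 2)))) ≈ 34591.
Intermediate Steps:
Function('t')(x, s) = Add(8, Pow(Add(Pow(s, 2), Pow(x, 2)), Rational(1, 2))) (Function('t')(x, s) = Add(8, Pow(Add(Pow(x, 2), Pow(s, 2)), Rational(1, 2))) = Add(8, Pow(Add(Pow(s, 2), Pow(x, 2)), Rational(1, 2))))
Function('j')(X) = Add(8, Pow(Add(9, Pow(X, 2)), Rational(1, 2))) (Function('j')(X) = Add(8, Pow(Add(Pow(-3, 2), Pow(X, 2)), Rational(1, 2))) = Add(8, Pow(Add(9, Pow(X, 2)), Rational(1, 2))))
Pow(Add(133, Mul(6, Add(Function('j')(5), -5))), 2) = Pow(Add(133, Mul(6, Add(Add(8, Pow(Add(9, Pow(5, 2)), Rational(1, 2))), -5))), 2) = Pow(Add(133, Mul(6, Add(Add(8, Pow(Add(9, 25), Rational(1, 2))), -5))), 2) = Pow(Add(133, Mul(6, Add(Add(8, Pow(34, Rational(1, 2))), -5))), 2) = Pow(Add(133, Mul(6, Add(3, Pow(34, Rational(1, 2))))), 2) = Pow(Add(133, Add(18, Mul(6, Pow(34, Rational(1, 2))))), 2) = Pow(Add(151, Mul(6, Pow(34, Rational(1, 2)))), 2)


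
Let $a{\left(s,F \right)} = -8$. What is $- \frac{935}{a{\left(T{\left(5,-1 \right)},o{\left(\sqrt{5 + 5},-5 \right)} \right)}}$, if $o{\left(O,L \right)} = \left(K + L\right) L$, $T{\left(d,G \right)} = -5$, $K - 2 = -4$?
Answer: $\frac{935}{8} \approx 116.88$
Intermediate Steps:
$K = -2$ ($K = 2 - 4 = -2$)
$o{\left(O,L \right)} = L \left(-2 + L\right)$ ($o{\left(O,L \right)} = \left(-2 + L\right) L = L \left(-2 + L\right)$)
$- \frac{935}{a{\left(T{\left(5,-1 \right)},o{\left(\sqrt{5 + 5},-5 \right)} \right)}} = - \frac{935}{-8} = \left(-935\right) \left(- \frac{1}{8}\right) = \frac{935}{8}$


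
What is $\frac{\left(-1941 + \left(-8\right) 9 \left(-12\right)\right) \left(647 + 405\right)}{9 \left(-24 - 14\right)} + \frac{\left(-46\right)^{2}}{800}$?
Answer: $\frac{37796953}{11400} \approx 3315.5$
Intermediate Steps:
$\frac{\left(-1941 + \left(-8\right) 9 \left(-12\right)\right) \left(647 + 405\right)}{9 \left(-24 - 14\right)} + \frac{\left(-46\right)^{2}}{800} = \frac{\left(-1941 - -864\right) 1052}{9 \left(-38\right)} + 2116 \cdot \frac{1}{800} = \frac{\left(-1941 + 864\right) 1052}{-342} + \frac{529}{200} = \left(-1077\right) 1052 \left(- \frac{1}{342}\right) + \frac{529}{200} = \left(-1133004\right) \left(- \frac{1}{342}\right) + \frac{529}{200} = \frac{188834}{57} + \frac{529}{200} = \frac{37796953}{11400}$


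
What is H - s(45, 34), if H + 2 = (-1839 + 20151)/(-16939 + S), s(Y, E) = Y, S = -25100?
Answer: -664715/14013 ≈ -47.436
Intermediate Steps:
H = -34130/14013 (H = -2 + (-1839 + 20151)/(-16939 - 25100) = -2 + 18312/(-42039) = -2 + 18312*(-1/42039) = -2 - 6104/14013 = -34130/14013 ≈ -2.4356)
H - s(45, 34) = -34130/14013 - 1*45 = -34130/14013 - 45 = -664715/14013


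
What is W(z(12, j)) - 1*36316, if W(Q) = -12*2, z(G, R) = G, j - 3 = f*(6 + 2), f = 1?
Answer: -36340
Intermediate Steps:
j = 11 (j = 3 + 1*(6 + 2) = 3 + 1*8 = 3 + 8 = 11)
W(Q) = -24
W(z(12, j)) - 1*36316 = -24 - 1*36316 = -24 - 36316 = -36340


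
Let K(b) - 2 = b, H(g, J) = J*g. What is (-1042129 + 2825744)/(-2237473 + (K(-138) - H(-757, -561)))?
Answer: -1783615/2662286 ≈ -0.66996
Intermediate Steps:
K(b) = 2 + b
(-1042129 + 2825744)/(-2237473 + (K(-138) - H(-757, -561))) = (-1042129 + 2825744)/(-2237473 + ((2 - 138) - (-561)*(-757))) = 1783615/(-2237473 + (-136 - 1*424677)) = 1783615/(-2237473 + (-136 - 424677)) = 1783615/(-2237473 - 424813) = 1783615/(-2662286) = 1783615*(-1/2662286) = -1783615/2662286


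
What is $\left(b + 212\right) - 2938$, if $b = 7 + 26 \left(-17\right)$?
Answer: $-3161$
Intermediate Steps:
$b = -435$ ($b = 7 - 442 = -435$)
$\left(b + 212\right) - 2938 = \left(-435 + 212\right) - 2938 = -223 - 2938 = -3161$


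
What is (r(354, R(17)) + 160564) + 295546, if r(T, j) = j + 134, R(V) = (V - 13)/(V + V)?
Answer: 7756150/17 ≈ 4.5624e+5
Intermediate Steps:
R(V) = (-13 + V)/(2*V) (R(V) = (-13 + V)/((2*V)) = (-13 + V)*(1/(2*V)) = (-13 + V)/(2*V))
r(T, j) = 134 + j
(r(354, R(17)) + 160564) + 295546 = ((134 + (½)*(-13 + 17)/17) + 160564) + 295546 = ((134 + (½)*(1/17)*4) + 160564) + 295546 = ((134 + 2/17) + 160564) + 295546 = (2280/17 + 160564) + 295546 = 2731868/17 + 295546 = 7756150/17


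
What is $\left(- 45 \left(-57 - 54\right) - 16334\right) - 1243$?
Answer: $-12582$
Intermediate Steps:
$\left(- 45 \left(-57 - 54\right) - 16334\right) - 1243 = \left(\left(-45\right) \left(-111\right) - 16334\right) - 1243 = \left(4995 - 16334\right) - 1243 = -11339 - 1243 = -12582$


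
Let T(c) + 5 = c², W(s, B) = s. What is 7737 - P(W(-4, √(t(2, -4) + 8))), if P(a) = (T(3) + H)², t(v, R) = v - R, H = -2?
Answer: 7733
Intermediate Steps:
T(c) = -5 + c²
P(a) = 4 (P(a) = ((-5 + 3²) - 2)² = ((-5 + 9) - 2)² = (4 - 2)² = 2² = 4)
7737 - P(W(-4, √(t(2, -4) + 8))) = 7737 - 1*4 = 7737 - 4 = 7733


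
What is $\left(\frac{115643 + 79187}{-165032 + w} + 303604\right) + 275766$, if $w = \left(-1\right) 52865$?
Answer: $\frac{126242790060}{217897} \approx 5.7937 \cdot 10^{5}$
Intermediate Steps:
$w = -52865$
$\left(\frac{115643 + 79187}{-165032 + w} + 303604\right) + 275766 = \left(\frac{115643 + 79187}{-165032 - 52865} + 303604\right) + 275766 = \left(\frac{194830}{-217897} + 303604\right) + 275766 = \left(194830 \left(- \frac{1}{217897}\right) + 303604\right) + 275766 = \left(- \frac{194830}{217897} + 303604\right) + 275766 = \frac{66154205958}{217897} + 275766 = \frac{126242790060}{217897}$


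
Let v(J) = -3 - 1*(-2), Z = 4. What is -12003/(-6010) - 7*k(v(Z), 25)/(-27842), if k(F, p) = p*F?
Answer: 83283944/41832605 ≈ 1.9909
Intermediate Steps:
v(J) = -1 (v(J) = -3 + 2 = -1)
k(F, p) = F*p
-12003/(-6010) - 7*k(v(Z), 25)/(-27842) = -12003/(-6010) - (-7)*25/(-27842) = -12003*(-1/6010) - 7*(-25)*(-1/27842) = 12003/6010 + 175*(-1/27842) = 12003/6010 - 175/27842 = 83283944/41832605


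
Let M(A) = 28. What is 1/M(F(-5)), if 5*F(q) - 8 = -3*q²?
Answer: 1/28 ≈ 0.035714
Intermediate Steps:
F(q) = 8/5 - 3*q²/5 (F(q) = 8/5 + (-3*q²)/5 = 8/5 - 3*q²/5)
1/M(F(-5)) = 1/28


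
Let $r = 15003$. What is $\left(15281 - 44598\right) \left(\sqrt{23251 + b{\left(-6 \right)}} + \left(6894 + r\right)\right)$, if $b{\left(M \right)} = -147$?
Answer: $-646410533$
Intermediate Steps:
$\left(15281 - 44598\right) \left(\sqrt{23251 + b{\left(-6 \right)}} + \left(6894 + r\right)\right) = \left(15281 - 44598\right) \left(\sqrt{23251 - 147} + \left(6894 + 15003\right)\right) = - 29317 \left(\sqrt{23104} + 21897\right) = - 29317 \left(152 + 21897\right) = \left(-29317\right) 22049 = -646410533$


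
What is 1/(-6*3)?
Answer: -1/18 ≈ -0.055556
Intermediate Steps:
1/(-6*3) = 1/(-18) = -1/18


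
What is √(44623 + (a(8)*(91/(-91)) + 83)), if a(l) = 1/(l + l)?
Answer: √715295/4 ≈ 211.44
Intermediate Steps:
a(l) = 1/(2*l)
√(44623 + (a(8)*(91/(-91)) + 83)) = √(44623 + (((½)/8)*(91/(-91)) + 83)) = √(44623 + (((½)*(⅛))*(91*(-1/91)) + 83)) = √(44623 + ((1/16)*(-1) + 83)) = √(44623 + (-1/16 + 83)) = √(44623 + 1327/16) = √(715295/16) = √715295/4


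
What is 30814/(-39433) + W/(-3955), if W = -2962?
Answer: -5068824/155957515 ≈ -0.032501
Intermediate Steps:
30814/(-39433) + W/(-3955) = 30814/(-39433) - 2962/(-3955) = 30814*(-1/39433) - 2962*(-1/3955) = -30814/39433 + 2962/3955 = -5068824/155957515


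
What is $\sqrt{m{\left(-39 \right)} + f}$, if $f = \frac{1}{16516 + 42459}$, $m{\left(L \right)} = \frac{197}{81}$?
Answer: $\frac{2 \sqrt{6851807501}}{106155} \approx 1.5595$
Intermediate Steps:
$m{\left(L \right)} = \frac{197}{81}$ ($m{\left(L \right)} = 197 \cdot \frac{1}{81} = \frac{197}{81}$)
$f = \frac{1}{58975} \approx 1.6956 \cdot 10^{-5}$
$\sqrt{m{\left(-39 \right)} + f} = \sqrt{\frac{197}{81} + \frac{1}{58975}} = \sqrt{\frac{11618156}{4776975}} = \frac{2 \sqrt{6851807501}}{106155}$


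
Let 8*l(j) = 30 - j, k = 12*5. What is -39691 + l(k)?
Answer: -158779/4 ≈ -39695.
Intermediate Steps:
k = 60
l(j) = 15/4 - j/8 (l(j) = (30 - j)/8 = 15/4 - j/8)
-39691 + l(k) = -39691 + (15/4 - 1/8*60) = -39691 + (15/4 - 15/2) = -39691 - 15/4 = -158779/4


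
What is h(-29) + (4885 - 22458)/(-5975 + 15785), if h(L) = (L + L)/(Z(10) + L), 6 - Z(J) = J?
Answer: -3643/107910 ≈ -0.033760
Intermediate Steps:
Z(J) = 6 - J
h(L) = 2*L/(-4 + L) (h(L) = (L + L)/((6 - 1*10) + L) = (2*L)/((6 - 10) + L) = (2*L)/(-4 + L) = 2*L/(-4 + L))
h(-29) + (4885 - 22458)/(-5975 + 15785) = 2*(-29)/(-4 - 29) + (4885 - 22458)/(-5975 + 15785) = 2*(-29)/(-33) - 17573/9810 = 2*(-29)*(-1/33) - 17573*1/9810 = 58/33 - 17573/9810 = -3643/107910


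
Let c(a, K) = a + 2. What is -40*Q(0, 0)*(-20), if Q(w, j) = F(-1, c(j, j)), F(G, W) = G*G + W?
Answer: 2400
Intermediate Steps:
c(a, K) = 2 + a
F(G, W) = W + G² (F(G, W) = G² + W = W + G²)
Q(w, j) = 3 + j (Q(w, j) = (2 + j) + (-1)² = (2 + j) + 1 = 3 + j)
-40*Q(0, 0)*(-20) = -40*(3 + 0)*(-20) = -40*3*(-20) = -120*(-20) = 2400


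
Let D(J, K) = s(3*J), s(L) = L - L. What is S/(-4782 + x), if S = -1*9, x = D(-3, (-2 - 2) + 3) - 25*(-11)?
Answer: 9/4507 ≈ 0.0019969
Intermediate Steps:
s(L) = 0
D(J, K) = 0
x = 275 (x = 0 - 25*(-11) = 0 + 275 = 275)
S = -9
S/(-4782 + x) = -9/(-4782 + 275) = -9/(-4507) = -9*(-1/4507) = 9/4507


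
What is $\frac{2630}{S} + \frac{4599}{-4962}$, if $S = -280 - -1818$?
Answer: $\frac{996133}{1271926} \approx 0.78317$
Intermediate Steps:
$S = 1538$ ($S = -280 + 1818 = 1538$)
$\frac{2630}{S} + \frac{4599}{-4962} = \frac{2630}{1538} + \frac{4599}{-4962} = 2630 \cdot \frac{1}{1538} + 4599 \left(- \frac{1}{4962}\right) = \frac{1315}{769} - \frac{1533}{1654} = \frac{996133}{1271926}$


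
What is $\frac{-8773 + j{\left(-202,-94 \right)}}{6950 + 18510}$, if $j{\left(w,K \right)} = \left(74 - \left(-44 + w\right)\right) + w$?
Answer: $- \frac{1731}{5092} \approx -0.33994$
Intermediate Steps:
$j{\left(w,K \right)} = 118$ ($j{\left(w,K \right)} = \left(118 - w\right) + w = 118$)
$\frac{-8773 + j{\left(-202,-94 \right)}}{6950 + 18510} = \frac{-8773 + 118}{6950 + 18510} = - \frac{8655}{25460} = \left(-8655\right) \frac{1}{25460} = - \frac{1731}{5092}$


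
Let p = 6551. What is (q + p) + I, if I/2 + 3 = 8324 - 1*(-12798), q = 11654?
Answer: 60443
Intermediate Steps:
I = 42238 (I = -6 + 2*(8324 - 1*(-12798)) = -6 + 2*(8324 + 12798) = -6 + 2*21122 = -6 + 42244 = 42238)
(q + p) + I = (11654 + 6551) + 42238 = 18205 + 42238 = 60443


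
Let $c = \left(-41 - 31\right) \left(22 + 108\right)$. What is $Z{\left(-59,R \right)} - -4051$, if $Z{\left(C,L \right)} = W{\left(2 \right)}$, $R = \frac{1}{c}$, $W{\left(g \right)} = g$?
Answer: $4053$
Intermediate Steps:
$c = -9360$ ($c = \left(-72\right) 130 = -9360$)
$R = - \frac{1}{9360}$ ($R = \frac{1}{-9360} = - \frac{1}{9360} \approx -0.00010684$)
$Z{\left(C,L \right)} = 2$
$Z{\left(-59,R \right)} - -4051 = 2 - -4051 = 2 + 4051 = 4053$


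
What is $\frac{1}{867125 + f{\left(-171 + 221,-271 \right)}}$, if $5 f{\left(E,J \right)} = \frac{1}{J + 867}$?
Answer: $\frac{2980}{2584032501} \approx 1.1532 \cdot 10^{-6}$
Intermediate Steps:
$f{\left(E,J \right)} = \frac{1}{5 \left(867 + J\right)}$ ($f{\left(E,J \right)} = \frac{1}{5 \left(J + 867\right)} = \frac{1}{5 \left(867 + J\right)}$)
$\frac{1}{867125 + f{\left(-171 + 221,-271 \right)}} = \frac{1}{867125 + \frac{1}{5 \left(867 - 271\right)}} = \frac{1}{867125 + \frac{1}{5 \cdot 596}} = \frac{1}{867125 + \frac{1}{5} \cdot \frac{1}{596}} = \frac{1}{867125 + \frac{1}{2980}} = \frac{1}{\frac{2584032501}{2980}} = \frac{2980}{2584032501}$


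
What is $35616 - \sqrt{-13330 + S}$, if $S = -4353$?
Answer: $35616 - i \sqrt{17683} \approx 35616.0 - 132.98 i$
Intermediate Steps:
$35616 - \sqrt{-13330 + S} = 35616 - \sqrt{-13330 - 4353} = 35616 - \sqrt{-17683} = 35616 - i \sqrt{17683}$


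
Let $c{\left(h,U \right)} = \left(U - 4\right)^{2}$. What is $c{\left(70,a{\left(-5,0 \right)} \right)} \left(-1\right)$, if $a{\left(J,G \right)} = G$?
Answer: $-16$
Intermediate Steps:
$c{\left(h,U \right)} = \left(-4 + U\right)^{2}$
$c{\left(70,a{\left(-5,0 \right)} \right)} \left(-1\right) = \left(-4 + 0\right)^{2} \left(-1\right) = \left(-4\right)^{2} \left(-1\right) = 16 \left(-1\right) = -16$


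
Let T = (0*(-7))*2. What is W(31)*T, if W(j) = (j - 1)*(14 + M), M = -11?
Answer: 0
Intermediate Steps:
T = 0 (T = 0*2 = 0)
W(j) = -3 + 3*j (W(j) = (j - 1)*(14 - 11) = (-1 + j)*3 = -3 + 3*j)
W(31)*T = (-3 + 3*31)*0 = (-3 + 93)*0 = 90*0 = 0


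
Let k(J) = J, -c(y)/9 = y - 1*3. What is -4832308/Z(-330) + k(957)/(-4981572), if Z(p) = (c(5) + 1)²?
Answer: -8024163501583/479891436 ≈ -16721.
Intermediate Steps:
c(y) = 27 - 9*y (c(y) = -9*(y - 1*3) = -9*(y - 3) = -9*(-3 + y) = 27 - 9*y)
Z(p) = 289 (Z(p) = ((27 - 9*5) + 1)² = ((27 - 45) + 1)² = (-18 + 1)² = (-17)² = 289)
-4832308/Z(-330) + k(957)/(-4981572) = -4832308/289 + 957/(-4981572) = -4832308*1/289 + 957*(-1/4981572) = -4832308/289 - 319/1660524 = -8024163501583/479891436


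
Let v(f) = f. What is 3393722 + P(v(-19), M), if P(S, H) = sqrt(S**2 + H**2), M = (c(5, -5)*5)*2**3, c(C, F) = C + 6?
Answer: 3393722 + sqrt(193961) ≈ 3.3942e+6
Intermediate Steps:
c(C, F) = 6 + C
M = 440 (M = ((6 + 5)*5)*2**3 = (11*5)*8 = 55*8 = 440)
P(S, H) = sqrt(H**2 + S**2)
3393722 + P(v(-19), M) = 3393722 + sqrt(440**2 + (-19)**2) = 3393722 + sqrt(193600 + 361) = 3393722 + sqrt(193961)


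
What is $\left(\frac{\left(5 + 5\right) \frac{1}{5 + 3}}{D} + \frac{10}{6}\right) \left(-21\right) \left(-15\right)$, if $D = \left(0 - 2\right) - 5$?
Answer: $\frac{1875}{4} \approx 468.75$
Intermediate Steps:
$D = -7$ ($D = -2 - 5 = -7$)
$\left(\frac{\left(5 + 5\right) \frac{1}{5 + 3}}{D} + \frac{10}{6}\right) \left(-21\right) \left(-15\right) = \left(\frac{\left(5 + 5\right) \frac{1}{5 + 3}}{-7} + \frac{10}{6}\right) \left(-21\right) \left(-15\right) = \left(\frac{10}{8} \left(- \frac{1}{7}\right) + 10 \cdot \frac{1}{6}\right) \left(-21\right) \left(-15\right) = \left(10 \cdot \frac{1}{8} \left(- \frac{1}{7}\right) + \frac{5}{3}\right) \left(-21\right) \left(-15\right) = \left(\frac{5}{4} \left(- \frac{1}{7}\right) + \frac{5}{3}\right) \left(-21\right) \left(-15\right) = \left(- \frac{5}{28} + \frac{5}{3}\right) \left(-21\right) \left(-15\right) = \frac{125}{84} \left(-21\right) \left(-15\right) = \left(- \frac{125}{4}\right) \left(-15\right) = \frac{1875}{4}$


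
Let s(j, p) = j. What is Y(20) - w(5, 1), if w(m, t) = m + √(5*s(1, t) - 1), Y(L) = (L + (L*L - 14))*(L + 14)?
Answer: 13797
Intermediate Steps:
Y(L) = (14 + L)*(-14 + L + L²) (Y(L) = (L + (L² - 14))*(14 + L) = (L + (-14 + L²))*(14 + L) = (-14 + L + L²)*(14 + L) = (14 + L)*(-14 + L + L²))
w(m, t) = 2 + m (w(m, t) = m + √(5*1 - 1) = m + √(5 - 1) = m + √4 = m + 2 = 2 + m)
Y(20) - w(5, 1) = (-196 + 20³ + 15*20²) - (2 + 5) = (-196 + 8000 + 15*400) - 1*7 = (-196 + 8000 + 6000) - 7 = 13804 - 7 = 13797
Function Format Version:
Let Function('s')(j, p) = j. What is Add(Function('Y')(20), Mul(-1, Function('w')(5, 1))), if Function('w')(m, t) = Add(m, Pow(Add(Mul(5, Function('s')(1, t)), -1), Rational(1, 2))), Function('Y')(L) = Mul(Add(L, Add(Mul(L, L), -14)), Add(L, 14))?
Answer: 13797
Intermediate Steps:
Function('Y')(L) = Mul(Add(14, L), Add(-14, L, Pow(L, 2))) (Function('Y')(L) = Mul(Add(L, Add(Pow(L, 2), -14)), Add(14, L)) = Mul(Add(L, Add(-14, Pow(L, 2))), Add(14, L)) = Mul(Add(-14, L, Pow(L, 2)), Add(14, L)) = Mul(Add(14, L), Add(-14, L, Pow(L, 2))))
Function('w')(m, t) = Add(2, m) (Function('w')(m, t) = Add(m, Pow(Add(Mul(5, 1), -1), Rational(1, 2))) = Add(m, Pow(Add(5, -1), Rational(1, 2))) = Add(m, Pow(4, Rational(1, 2))) = Add(m, 2) = Add(2, m))
Add(Function('Y')(20), Mul(-1, Function('w')(5, 1))) = Add(Add(-196, Pow(20, 3), Mul(15, Pow(20, 2))), Mul(-1, Add(2, 5))) = Add(Add(-196, 8000, Mul(15, 400)), Mul(-1, 7)) = Add(Add(-196, 8000, 6000), -7) = Add(13804, -7) = 13797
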